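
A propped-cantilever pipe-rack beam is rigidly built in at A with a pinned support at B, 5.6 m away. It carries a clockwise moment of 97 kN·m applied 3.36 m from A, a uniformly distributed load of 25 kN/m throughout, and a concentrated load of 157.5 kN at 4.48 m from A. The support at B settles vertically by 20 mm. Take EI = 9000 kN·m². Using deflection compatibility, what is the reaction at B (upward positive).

R_B = 182.1 kN

Choose R_B as the redundant. The primary structure is the cantilever fixed at A.
Deflection at B on the released cantilever, summing each load's contribution:
  clockwise couple 97 at a = 3.36: M₀a(2L − a)/(2EI) = 1278/EI
  UDL 25: wL⁴/(8EI) = 3073/EI
  point load 157.5 at a = 4.48: Pa²(3L − a)/(6EI) = 6491/EI
  δ_0 = 10842/EI
Flexibility coefficient — unit upward force at B: δ_{BB} = L³/(3EI) = 58.54/EI.
With EI = 9000 kN·m²: δ_0 = 1.2046 m and δ_{BB} = 0.006504 m/kN.
Compatibility — the beam at B must follow the support down by 0.02 m: δ_0 − R_B·δ_{BB} = 0.02, so R_B = (1.2046 − 0.02)/0.006504 = 182.1 kN.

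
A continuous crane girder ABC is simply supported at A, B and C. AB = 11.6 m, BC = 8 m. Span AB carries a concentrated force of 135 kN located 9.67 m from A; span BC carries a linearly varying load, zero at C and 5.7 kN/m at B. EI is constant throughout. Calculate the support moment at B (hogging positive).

M_B = 127.8 kN·m

Insert a hinge at B; M_B is the redundant, and each span becomes simply supported.
Rotations at B on the released spans (each span's end-slope, ×1/EI):
  span AB: point load 135 at a = 9.67: Pab(L + a)/(6LEI) = 770/EI
  span BC: triangular load, peak 5.7: w₀L³/(45EI) = 64.85/EI
  relative rotation θ_0 = (770 + 64.85)/EI = 834.8/EI
A unit hogging moment at B produces rotation L₁/(3EI) + L₂/(3EI) = 6.533/EI.
Slope continuity at B: θ_0 = M_B·6.533/EI, so M_B = 834.8/6.533 = 127.8 kN·m (hogging).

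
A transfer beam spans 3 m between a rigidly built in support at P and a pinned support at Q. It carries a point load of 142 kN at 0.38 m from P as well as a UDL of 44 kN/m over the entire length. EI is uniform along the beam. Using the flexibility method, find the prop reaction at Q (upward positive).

R_Q = 52.77 kN

Release the roller at Q. Primary structure: cantilever fixed at P.
Primary-structure tip deflection at Q by superposition:
  point load 142 at a = 0.38: Pa²(3L − a)/(6EI) = 29.46/EI
  UDL 44: wL⁴/(8EI) = 445.5/EI
  δ_0 = 475/EI
Flexibility coefficient — unit upward force at Q: δ_{QQ} = L³/(3EI) = 9/EI.
The prop prevents deflection at Q: R_Q = δ_0/δ_{QQ} = 475/9 = 52.77 kN.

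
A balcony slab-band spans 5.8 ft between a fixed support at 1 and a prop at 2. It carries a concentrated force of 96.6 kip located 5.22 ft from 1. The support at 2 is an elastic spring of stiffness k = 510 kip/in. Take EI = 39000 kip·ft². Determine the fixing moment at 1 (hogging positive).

M_1 = 70.26 kip·ft

Choose R_2 as the redundant. The primary structure is the cantilever fixed at 1.
Deflection at 2 on the released cantilever, summing each load's contribution:
  point load 96.6 at a = 5.22: Pa²(3L − a)/(6EI) = 5343/EI
Tip deflection under a unit load at 2: L³/(3EI) = 65.04/EI.
With EI = 39000 kip·ft²: δ_0 = 0.13701 ft and δ_{22} = 0.001668 ft/kip.
Compatibility — the spring shortens by R_2/k under the reaction it provides: δ_0 − R_2·δ_{22} = R_2/k. With 1/k = 1/(510×12) ft/kip = 0.000163 ft/kip, R_2 = δ_0 / (δ_{22} + 1/k) = 0.13701 / (0.001668 + 0.000163) = 74.83 kip.
Moment equilibrium about 1: M_1 = Σ(load moments about 1) − R_2·L = 504.3 − 74.83×5.8 = 70.26 kip·ft.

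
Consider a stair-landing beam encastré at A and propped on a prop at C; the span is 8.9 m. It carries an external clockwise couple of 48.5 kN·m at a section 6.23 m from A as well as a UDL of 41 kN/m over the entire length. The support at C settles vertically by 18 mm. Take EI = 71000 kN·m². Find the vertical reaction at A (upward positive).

R_A = 226.1 kN

Take the reaction at C as the redundant and release it; the primary structure is a cantilever fixed at A.
Downward deflection at the released point C due to the loads:
  clockwise couple 48.5 at a = 6.23: M₀a(2L − a)/(2EI) = 1748/EI
  UDL 41: wL⁴/(8EI) = 32155/EI
  δ_0 = 33903/EI
Tip deflection under a unit load at C: L³/(3EI) = 235/EI.
With EI = 71000 kN·m²: δ_0 = 0.47751 m and δ_{CC} = 0.00331 m/kN.
Compatibility — the beam at C must follow the support down by 0.018 m: δ_0 − R_C·δ_{CC} = 0.018, so R_C = (0.47751 − 0.018)/0.00331 = 138.8 kN.
Vertical equilibrium: R_A = ΣP − R_C = 364.9 − 138.8 = 226.1 kN.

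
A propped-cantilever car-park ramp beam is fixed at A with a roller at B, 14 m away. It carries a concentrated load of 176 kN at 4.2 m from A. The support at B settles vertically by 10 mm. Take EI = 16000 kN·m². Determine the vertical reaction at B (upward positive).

R_B = 21.21 kN

Take the reaction at B as the redundant and release it; the primary structure is a cantilever fixed at A.
Deflection at B on the released cantilever, summing each load's contribution:
  point load 176 at a = 4.2: Pa²(3L − a)/(6EI) = 19559/EI
Tip deflection under a unit load at B: L³/(3EI) = 914.7/EI.
With EI = 16000 kN·m²: δ_0 = 1.2225 m and δ_{BB} = 0.057167 m/kN.
Compatibility — the beam at B must follow the support down by 0.01 m: δ_0 − R_B·δ_{BB} = 0.01, so R_B = (1.2225 − 0.01)/0.057167 = 21.21 kN.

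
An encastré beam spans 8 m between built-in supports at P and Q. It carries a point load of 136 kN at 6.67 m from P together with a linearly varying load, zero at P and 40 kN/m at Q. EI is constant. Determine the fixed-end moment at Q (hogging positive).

M_Q = 253.7 kN·m

Release both end moments; the primary structure is a simply-supported span PQ with redundants M_P and M_Q.
Simple-span end rotations at P and Q under the given loads:
  at P: point load 136 at a = 6.67: Pab(L + b)/(6LEI) = 234.5/EI
  at Q: point load 136 at a = 6.67: Pab(L + a)/(6LEI) = 368.7/EI
  at P: triangular load, peak 40: 7w₀L³/(360EI) = 398.2/EI
  at Q: triangular load, peak 40: w₀L³/(45EI) = 455.1/EI
  θ_P0 = 632.7/EI,  θ_Q0 = 823.8/EI
Flexibility coefficients: a unit moment at one end gives L/(3EI) there and L/(6EI) at the far end, so f₁₁ = f₂₂ = 2.667/EI and f₁₂ = f₂₁ = 1.333/EI.
Compatibility — zero rotation at each built-in end:
  2.667 M_P + 1.333 M_Q = 632.7
  1.333 M_P + 2.667 M_Q = 823.8
Solving the pair gives M_P = 110.4 kN·m and M_Q = 253.7 kN·m (hogging).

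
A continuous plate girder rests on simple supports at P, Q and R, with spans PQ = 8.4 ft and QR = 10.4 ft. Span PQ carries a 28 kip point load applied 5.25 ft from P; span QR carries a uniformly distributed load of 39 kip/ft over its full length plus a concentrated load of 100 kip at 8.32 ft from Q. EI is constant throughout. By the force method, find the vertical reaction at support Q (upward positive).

R_Q = 319.3 kip

Insert a hinge at Q; M_Q is the redundant, and each span becomes simply supported.
End slopes at the hinge Q, treating each span as simply supported:
  span PQ: point load 28 at a = 5.25: Pab(L + a)/(6LEI) = 125.4/EI
  span QR: UDL 39: wL³/(24EI) = 1828/EI
  span QR: point load 100 at a = 8.32: Pab(L + b)/(6LEI) = 346.1/EI
  relative rotation θ_0 = (125.4 + 2174)/EI = 2299/EI
A unit hogging moment at Q produces rotation L₁/(3EI) + L₂/(3EI) = 6.267/EI.
Compatibility: M_Q·(L₁+L₂)/(3EI) = θ_0, giving M_Q = 366.9 kip·ft (hogging).
Span PQ, ΣM about P with M_Q applied at Q: R_Q^{PQ}·8.4 = 147 + 366.9, so R_Q^{PQ} = 61.18 kip and R_P = 28 − 61.18 = -33.18 kip.
Span QR, ΣM about R: R_Q^{QR}·10.4 = 2317 + 366.9, so R_Q^{QR} = 258.1 kip and R_R = 505.6 − 258.1 = 247.5 kip.
R_Q = 61.18 + 258.1 = 319.3 kip.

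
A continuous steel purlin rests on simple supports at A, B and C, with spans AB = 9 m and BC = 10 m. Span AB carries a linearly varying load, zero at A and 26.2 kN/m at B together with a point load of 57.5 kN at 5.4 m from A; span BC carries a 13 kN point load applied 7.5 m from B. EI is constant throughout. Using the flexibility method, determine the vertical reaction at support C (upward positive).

Take M_B as the redundant. Released structure: two simple spans AB and BC with a hinge at B.
Discontinuity in slope at B on the released structure — sum the simple-span end rotations:
  span AB: triangular load, peak 26.2: w₀L³/(45EI) = 424.4/EI
  span AB: point load 57.5 at a = 5.4: Pab(L + a)/(6LEI) = 298.1/EI
  span BC: point load 13 at a = 7.5: Pab(L + b)/(6LEI) = 50.78/EI
  relative rotation θ_0 = (722.5 + 50.78)/EI = 773.3/EI
A unit hogging moment at B produces rotation L₁/(3EI) + L₂/(3EI) = 6.333/EI.
Compatibility: M_B·(L₁+L₂)/(3EI) = θ_0, giving M_B = 122.1 kN·m (hogging).
Span BC, ΣM about C: R_B^{BC}·10 = 32.5 + 122.1, so R_B^{BC} = 15.46 kN and R_C = 13 − 15.46 = -2.46 kN.

R_C = -2.46 kN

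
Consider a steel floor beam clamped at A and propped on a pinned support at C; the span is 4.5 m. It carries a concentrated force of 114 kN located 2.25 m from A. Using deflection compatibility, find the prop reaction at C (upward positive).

Choose R_C as the redundant. The primary structure is the cantilever fixed at A.
Deflection at C on the released cantilever, summing each load's contribution:
  point load 114 at a = 2.25: Pa²(3L − a)/(6EI) = 1082/EI
Flexibility coefficient — unit upward force at C: δ_{CC} = L³/(3EI) = 30.38/EI.
The prop prevents deflection at C: R_C = δ_0/δ_{CC} = 1082/30.38 = 35.62 kN.

R_C = 35.62 kN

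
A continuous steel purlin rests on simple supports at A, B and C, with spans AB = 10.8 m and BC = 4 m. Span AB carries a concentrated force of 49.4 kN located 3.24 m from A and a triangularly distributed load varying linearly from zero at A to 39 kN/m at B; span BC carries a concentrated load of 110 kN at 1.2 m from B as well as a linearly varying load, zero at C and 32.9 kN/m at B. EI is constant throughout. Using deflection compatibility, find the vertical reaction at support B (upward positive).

Take M_B as the redundant. Released structure: two simple spans AB and BC with a hinge at B.
Rotations at B on the released spans (each span's end-slope, ×1/EI):
  span AB: point load 49.4 at a = 3.24: Pab(L + a)/(6LEI) = 262.2/EI
  span AB: triangular load, peak 39: w₀L³/(45EI) = 1092/EI
  span BC: point load 110 at a = 1.2: Pab(L + b)/(6LEI) = 104.7/EI
  span BC: triangular load, peak 32.9: w₀L³/(45EI) = 46.79/EI
  relative rotation θ_0 = (1354 + 151.5)/EI = 1505/EI
A unit hogging moment at B produces rotation L₁/(3EI) + L₂/(3EI) = 4.933/EI.
Compatibility: M_B·(L₁+L₂)/(3EI) = θ_0, giving M_B = 305.2 kN·m (hogging).
Span AB, ΣM about A with M_B applied at B: R_B^{AB}·10.8 = 1676 + 305.2, so R_B^{AB} = 183.5 kN and R_A = 260 − 183.5 = 76.52 kN.
Span BC, ΣM about C: R_B^{BC}·4 = 483.5 + 305.2, so R_B^{BC} = 197.2 kN and R_C = 175.8 − 197.2 = -21.36 kN.
R_B = 183.5 + 197.2 = 380.6 kN.

R_B = 380.6 kN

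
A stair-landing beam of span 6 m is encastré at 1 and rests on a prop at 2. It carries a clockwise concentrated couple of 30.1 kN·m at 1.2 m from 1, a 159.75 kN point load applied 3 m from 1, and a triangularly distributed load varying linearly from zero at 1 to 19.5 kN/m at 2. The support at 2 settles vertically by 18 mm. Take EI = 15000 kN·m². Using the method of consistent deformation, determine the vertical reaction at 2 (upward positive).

Remove the prop at 2; the released (primary) structure is a cantilever built in at 1.
Free-end deflection of the primary structure under the applied loading (downward +):
  clockwise couple 30.1 at a = 1.2: M₀a(2L − a)/(2EI) = 195/EI
  point load 159.75 at a = 3: Pa²(3L − a)/(6EI) = 3594/EI
  triangular load, peak 19.5 at the free end: 11w₀L⁴/(120EI) = 2317/EI
  δ_0 = 6106/EI
Flexibility coefficient — unit upward force at 2: δ_{22} = L³/(3EI) = 72/EI.
With EI = 15000 kN·m²: δ_0 = 0.40707 m and δ_{22} = 0.0048 m/kN.
Compatibility — the beam at 2 must follow the support down by 0.018 m: δ_0 − R_2·δ_{22} = 0.018, so R_2 = (0.40707 − 0.018)/0.0048 = 81.06 kN.

R_2 = 81.06 kN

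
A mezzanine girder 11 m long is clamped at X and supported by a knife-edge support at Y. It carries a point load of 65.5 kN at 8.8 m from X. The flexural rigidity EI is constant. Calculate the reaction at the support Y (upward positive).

Take the reaction at Y as the redundant and release it; the primary structure is a cantilever fixed at X.
Downward deflection at the released point Y due to the loads:
  point load 65.5 at a = 8.8: Pa²(3L − a)/(6EI) = 20458/EI
Flexibility coefficient — unit upward force at Y: δ_{YY} = L³/(3EI) = 443.7/EI.
Compatibility at Y: δ_0 − R_Y·δ_{YY} = 0, so R_Y = 20458/443.7 = 46.11 kN.

R_Y = 46.11 kN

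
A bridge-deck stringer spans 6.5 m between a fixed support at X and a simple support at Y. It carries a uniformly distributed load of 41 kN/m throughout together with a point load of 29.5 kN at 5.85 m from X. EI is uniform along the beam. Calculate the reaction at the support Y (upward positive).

R_Y = 125 kN

Choose R_Y as the redundant. The primary structure is the cantilever fixed at X.
Downward deflection at the released point Y due to the loads:
  UDL 41: wL⁴/(8EI) = 9148/EI
  point load 29.5 at a = 5.85: Pa²(3L − a)/(6EI) = 2297/EI
  δ_0 = 11445/EI
Flexibility coefficient — unit upward force at Y: δ_{YY} = L³/(3EI) = 91.54/EI.
The prop prevents deflection at Y: R_Y = δ_0/δ_{YY} = 11445/91.54 = 125 kN.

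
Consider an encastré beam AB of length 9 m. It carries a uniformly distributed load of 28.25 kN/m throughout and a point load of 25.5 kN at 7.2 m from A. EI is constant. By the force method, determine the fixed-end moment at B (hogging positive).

M_B = 220.1 kN·m

Take the two fixed-end moments M_A, M_B as redundants; the released structure is the simple span AB.
End rotations of the released simple span under the applied load (×1/EI):
  at A: UDL 28.25: wL³/(24EI) = 858.1/EI
  at B: UDL 28.25: wL³/(24EI) = 858.1/EI
  at A: point load 25.5 at a = 7.2: Pab(L + b)/(6LEI) = 66.1/EI
  at B: point load 25.5 at a = 7.2: Pab(L + a)/(6LEI) = 99.14/EI
  θ_A0 = 924.2/EI,  θ_B0 = 957.2/EI
Flexibility coefficients: a unit moment at one end gives L/(3EI) there and L/(6EI) at the far end, so f₁₁ = f₂₂ = 3/EI and f₁₂ = f₂₁ = 1.5/EI.
Compatibility — zero rotation at each built-in end:
  3 M_A + 1.5 M_B = 924.2
  1.5 M_A + 3 M_B = 957.2
Solving the pair gives M_A = 198 kN·m and M_B = 220.1 kN·m (hogging).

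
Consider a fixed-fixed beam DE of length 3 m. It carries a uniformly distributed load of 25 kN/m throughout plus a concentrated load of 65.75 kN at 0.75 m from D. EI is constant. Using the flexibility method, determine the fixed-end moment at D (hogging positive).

M_D = 46.49 kN·m

Take the two fixed-end moments M_D, M_E as redundants; the released structure is the simple span DE.
End rotations of the released simple span under the applied load (×1/EI):
  at D: UDL 25: wL³/(24EI) = 28.12/EI
  at E: UDL 25: wL³/(24EI) = 28.12/EI
  at D: point load 65.75 at a = 0.75: Pab(L + b)/(6LEI) = 32.36/EI
  at E: point load 65.75 at a = 0.75: Pab(L + a)/(6LEI) = 23.12/EI
  θ_D0 = 60.49/EI,  θ_E0 = 51.24/EI
Flexibility coefficients: a unit moment at one end gives L/(3EI) there and L/(6EI) at the far end, so f₁₁ = f₂₂ = 1/EI and f₁₂ = f₂₁ = 0.5/EI.
Compatibility — zero rotation at each built-in end:
  1 M_D + 0.5 M_E = 60.49
  0.5 M_D + 1 M_E = 51.24
Solving the pair gives M_D = 46.49 kN·m and M_E = 28 kN·m (hogging).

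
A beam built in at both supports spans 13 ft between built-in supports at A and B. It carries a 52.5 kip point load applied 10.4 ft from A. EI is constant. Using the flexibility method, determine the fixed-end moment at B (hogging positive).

Release both end moments; the primary structure is a simply-supported span AB with redundants M_A and M_B.
Simple-span end rotations at A and B under the given loads:
  at A: point load 52.5 at a = 10.4: Pab(L + b)/(6LEI) = 283.9/EI
  at B: point load 52.5 at a = 10.4: Pab(L + a)/(6LEI) = 425.9/EI
  θ_A0 = 283.9/EI,  θ_B0 = 425.9/EI
Flexibility coefficients: a unit moment at one end gives L/(3EI) there and L/(6EI) at the far end, so f₁₁ = f₂₂ = 4.333/EI and f₁₂ = f₂₁ = 2.167/EI.
Compatibility — zero rotation at each built-in end:
  4.333 M_A + 2.167 M_B = 283.9
  2.167 M_A + 4.333 M_B = 425.9
Solving the pair gives M_A = 21.84 kip·ft and M_B = 87.36 kip·ft (hogging).

M_B = 87.36 kip·ft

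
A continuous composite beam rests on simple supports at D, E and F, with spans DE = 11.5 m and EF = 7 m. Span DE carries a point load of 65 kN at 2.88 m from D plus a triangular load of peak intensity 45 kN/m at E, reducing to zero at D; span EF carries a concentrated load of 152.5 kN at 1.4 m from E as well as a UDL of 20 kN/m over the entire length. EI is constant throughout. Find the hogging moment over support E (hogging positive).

M_E = 405.7 kN·m

Release continuity at E by inserting a hinge; the redundant is the internal moment M_E. The primary structure is two simply-supported spans DE and EF.
Discontinuity in slope at E on the released structure — sum the simple-span end rotations:
  span DE: point load 65 at a = 2.88: Pab(L + a)/(6LEI) = 336.3/EI
  span DE: triangular load, peak 45: w₀L³/(45EI) = 1521/EI
  span EF: point load 152.5 at a = 1.4: Pab(L + b)/(6LEI) = 358.7/EI
  span EF: UDL 20: wL³/(24EI) = 285.8/EI
  relative rotation θ_0 = (1857 + 644.5)/EI = 2502/EI
A unit hogging moment at E produces rotation L₁/(3EI) + L₂/(3EI) = 6.167/EI.
Slope continuity at E: θ_0 = M_E·6.167/EI, so M_E = 2502/6.167 = 405.7 kN·m (hogging).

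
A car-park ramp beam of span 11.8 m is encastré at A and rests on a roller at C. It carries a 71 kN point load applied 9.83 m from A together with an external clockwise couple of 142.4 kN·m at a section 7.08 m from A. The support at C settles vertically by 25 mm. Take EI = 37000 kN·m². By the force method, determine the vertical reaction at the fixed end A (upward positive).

Choose R_C as the redundant. The primary structure is the cantilever fixed at A.
Free-end deflection of the primary structure under the applied loading (downward +):
  point load 71 at a = 9.83: Pa²(3L − a)/(6EI) = 29238/EI
  clockwise couple 142.4 at a = 7.08: M₀a(2L − a)/(2EI) = 8328/EI
  δ_0 = 37565/EI
Flexibility coefficient — unit upward force at C: δ_{CC} = L³/(3EI) = 547.7/EI.
With EI = 37000 kN·m²: δ_0 = 1.0153 m and δ_{CC} = 0.014802 m/kN.
Compatibility — the beam at C must follow the support down by 0.025 m: δ_0 − R_C·δ_{CC} = 0.025, so R_C = (1.0153 − 0.025)/0.014802 = 66.9 kN.
Vertical equilibrium: R_A = ΣP − R_C = 71 − 66.9 = 4.098 kN.

R_A = 4.098 kN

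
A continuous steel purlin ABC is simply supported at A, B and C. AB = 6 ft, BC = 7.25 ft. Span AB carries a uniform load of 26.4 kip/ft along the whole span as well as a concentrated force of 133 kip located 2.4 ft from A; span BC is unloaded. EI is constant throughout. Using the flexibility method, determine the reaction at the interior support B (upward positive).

R_B = 167.3 kip

Insert a hinge at B; M_B is the redundant, and each span becomes simply supported.
End slopes at the hinge B, treating each span as simply supported:
  span AB: UDL 26.4: wL³/(24EI) = 237.6/EI
  span AB: point load 133 at a = 2.4: Pab(L + a)/(6LEI) = 268.1/EI
  relative rotation θ_0 = (505.7 + 0)/EI = 505.7/EI
A unit hogging moment at B produces rotation L₁/(3EI) + L₂/(3EI) = 4.417/EI.
Compatibility: M_B·(L₁+L₂)/(3EI) = θ_0, giving M_B = 114.5 kip·ft (hogging).
Span AB, ΣM about A with M_B applied at B: R_B^{AB}·6 = 794.4 + 114.5, so R_B^{AB} = 151.5 kip and R_A = 291.4 − 151.5 = 139.9 kip.
Span BC, ΣM about C: R_B^{BC}·7.25 = 0 + 114.5, so R_B^{BC} = 15.79 kip and R_C = 0 − 15.79 = -15.79 kip.
R_B = 151.5 + 15.79 = 167.3 kip.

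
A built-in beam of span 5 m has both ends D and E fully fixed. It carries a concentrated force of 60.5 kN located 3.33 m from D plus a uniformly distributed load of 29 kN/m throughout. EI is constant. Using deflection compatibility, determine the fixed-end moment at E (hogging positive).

Take the two fixed-end moments M_D, M_E as redundants; the released structure is the simple span DE.
End rotations of the released simple span under the applied load (×1/EI):
  at D: point load 60.5 at a = 3.33: Pab(L + b)/(6LEI) = 74.8/EI
  at E: point load 60.5 at a = 3.33: Pab(L + a)/(6LEI) = 93.42/EI
  at D: UDL 29: wL³/(24EI) = 151/EI
  at E: UDL 29: wL³/(24EI) = 151/EI
  θ_D0 = 225.8/EI,  θ_E0 = 244.5/EI
Flexibility coefficients: a unit moment at one end gives L/(3EI) there and L/(6EI) at the far end, so f₁₁ = f₂₂ = 1.667/EI and f₁₂ = f₂₁ = 0.8333/EI.
Compatibility — zero rotation at each built-in end:
  1.667 M_D + 0.8333 M_E = 225.8
  0.8333 M_D + 1.667 M_E = 244.5
Solving the pair gives M_D = 82.89 kN·m and M_E = 105.2 kN·m (hogging).

M_E = 105.2 kN·m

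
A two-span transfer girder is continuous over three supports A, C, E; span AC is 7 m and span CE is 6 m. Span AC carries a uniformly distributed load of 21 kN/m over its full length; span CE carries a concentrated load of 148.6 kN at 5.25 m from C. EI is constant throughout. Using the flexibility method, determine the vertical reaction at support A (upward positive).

R_A = 59.99 kN

Insert a hinge at C; M_C is the redundant, and each span becomes simply supported.
End slopes at the hinge C, treating each span as simply supported:
  span AC: UDL 21: wL³/(24EI) = 300.1/EI
  span CE: point load 148.6 at a = 5.25: Pab(L + b)/(6LEI) = 109.7/EI
  relative rotation θ_0 = (300.1 + 109.7)/EI = 409.8/EI
A unit hogging moment at C produces rotation L₁/(3EI) + L₂/(3EI) = 4.333/EI.
Compatibility: M_C·(L₁+L₂)/(3EI) = θ_0, giving M_C = 94.58 kN·m (hogging).
Span AC, ΣM about A with M_C applied at C: R_C^{AC}·7 = 514.5 + 94.58, so R_C^{AC} = 87.01 kN and R_A = 147 − 87.01 = 59.99 kN.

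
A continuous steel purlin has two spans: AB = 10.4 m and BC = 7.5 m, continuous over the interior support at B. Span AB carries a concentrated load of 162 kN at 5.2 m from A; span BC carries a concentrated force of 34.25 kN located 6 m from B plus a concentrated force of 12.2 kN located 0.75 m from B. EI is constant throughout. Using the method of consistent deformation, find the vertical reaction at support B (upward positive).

R_B = 144.1 kN

Take M_B as the redundant. Released structure: two simple spans AB and BC with a hinge at B.
Discontinuity in slope at B on the released structure — sum the simple-span end rotations:
  span AB: point load 162 at a = 5.2: Pab(L + a)/(6LEI) = 1095/EI
  span BC: point load 34.25 at a = 6: Pab(L + b)/(6LEI) = 61.65/EI
  span BC: point load 12.2 at a = 0.75: Pab(L + b)/(6LEI) = 19.56/EI
  relative rotation θ_0 = (1095 + 81.21)/EI = 1176/EI
A unit hogging moment at B produces rotation L₁/(3EI) + L₂/(3EI) = 5.967/EI.
Slope continuity at B: θ_0 = M_B·5.967/EI, so M_B = 1176/5.967 = 197.1 kN·m (hogging).
Span AB, ΣM about A with M_B applied at B: R_B^{AB}·10.4 = 842.4 + 197.1, so R_B^{AB} = 99.96 kN and R_A = 162 − 99.96 = 62.04 kN.
Span BC, ΣM about C: R_B^{BC}·7.5 = 133.7 + 197.1, so R_B^{BC} = 44.12 kN and R_C = 46.45 − 44.12 = 2.333 kN.
R_B = 99.96 + 44.12 = 144.1 kN.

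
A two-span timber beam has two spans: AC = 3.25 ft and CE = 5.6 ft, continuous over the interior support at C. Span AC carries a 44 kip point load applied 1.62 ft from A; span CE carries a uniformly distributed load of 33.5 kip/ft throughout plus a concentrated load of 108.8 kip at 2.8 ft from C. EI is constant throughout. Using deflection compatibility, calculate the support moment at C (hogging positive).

M_C = 165.2 kip·ft

Take M_C as the redundant. Released structure: two simple spans AC and CE with a hinge at C.
Rotations at C on the released spans (each span's end-slope, ×1/EI):
  span AC: point load 44 at a = 1.62: Pab(L + a)/(6LEI) = 29.02/EI
  span CE: UDL 33.5: wL³/(24EI) = 245.1/EI
  span CE: point load 108.8 at a = 2.8: Pab(L + b)/(6LEI) = 213.2/EI
  relative rotation θ_0 = (29.02 + 458.4)/EI = 487.4/EI
A unit hogging moment at C produces rotation L₁/(3EI) + L₂/(3EI) = 2.95/EI.
Compatibility: M_C·(L₁+L₂)/(3EI) = θ_0, giving M_C = 165.2 kip·ft (hogging).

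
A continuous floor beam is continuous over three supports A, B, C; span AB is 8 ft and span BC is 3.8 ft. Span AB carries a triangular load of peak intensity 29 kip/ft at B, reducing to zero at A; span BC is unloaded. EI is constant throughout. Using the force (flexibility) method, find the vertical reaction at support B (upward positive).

Release continuity at B by inserting a hinge; the redundant is the internal moment M_B. The primary structure is two simply-supported spans AB and BC.
Discontinuity in slope at B on the released structure — sum the simple-span end rotations:
  span AB: triangular load, peak 29: w₀L³/(45EI) = 330/EI
  relative rotation θ_0 = (330 + 0)/EI = 330/EI
A unit hogging moment at B produces rotation L₁/(3EI) + L₂/(3EI) = 3.933/EI.
Slope continuity at B: θ_0 = M_B·3.933/EI, so M_B = 330/3.933 = 83.89 kip·ft (hogging).
Span AB, ΣM about A with M_B applied at B: R_B^{AB}·8 = 618.7 + 83.89, so R_B^{AB} = 87.82 kip and R_A = 116 − 87.82 = 28.18 kip.
Span BC, ΣM about C: R_B^{BC}·3.8 = 0 + 83.89, so R_B^{BC} = 22.08 kip and R_C = 0 − 22.08 = -22.08 kip.
R_B = 87.82 + 22.08 = 109.9 kip.

R_B = 109.9 kip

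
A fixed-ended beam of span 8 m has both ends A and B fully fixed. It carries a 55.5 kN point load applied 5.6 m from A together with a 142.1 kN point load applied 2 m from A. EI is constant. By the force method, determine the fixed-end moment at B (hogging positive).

M_B = 118.6 kN·m

Release both end moments; the primary structure is a simply-supported span AB with redundants M_A and M_B.
End rotations of the released simple span under the applied load (×1/EI):
  at A: point load 55.5 at a = 5.6: Pab(L + b)/(6LEI) = 161.6/EI
  at B: point load 55.5 at a = 5.6: Pab(L + a)/(6LEI) = 211.3/EI
  at A: point load 142.1 at a = 2: Pab(L + b)/(6LEI) = 497.4/EI
  at B: point load 142.1 at a = 2: Pab(L + a)/(6LEI) = 355.2/EI
  θ_A0 = 659/EI,  θ_B0 = 566.6/EI
Flexibility coefficients: a unit moment at one end gives L/(3EI) there and L/(6EI) at the far end, so f₁₁ = f₂₂ = 2.667/EI and f₁₂ = f₂₁ = 1.333/EI.
Compatibility — zero rotation at each built-in end:
  2.667 M_A + 1.333 M_B = 659
  1.333 M_A + 2.667 M_B = 566.6
Solving the pair gives M_A = 187.8 kN·m and M_B = 118.6 kN·m (hogging).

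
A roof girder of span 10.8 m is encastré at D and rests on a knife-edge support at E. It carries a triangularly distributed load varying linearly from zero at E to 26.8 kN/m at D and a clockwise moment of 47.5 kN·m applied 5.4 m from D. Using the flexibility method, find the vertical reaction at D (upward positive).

R_D = 110.8 kN

Take the reaction at E as the redundant and release it; the primary structure is a cantilever fixed at D.
Deflection at E on the released cantilever, summing each load's contribution:
  triangular load, peak 26.8 at the fixed end: w₀L⁴/(30EI) = 12154/EI
  clockwise couple 47.5 at a = 5.4: M₀a(2L − a)/(2EI) = 2078/EI
  δ_0 = 14231/EI
Flexibility coefficient — unit upward force at E: δ_{EE} = L³/(3EI) = 419.9/EI.
The prop prevents deflection at E: R_E = δ_0/δ_{EE} = 14231/419.9 = 33.89 kN.
Vertical equilibrium: R_D = ΣP − R_E = 144.7 − 33.89 = 110.8 kN.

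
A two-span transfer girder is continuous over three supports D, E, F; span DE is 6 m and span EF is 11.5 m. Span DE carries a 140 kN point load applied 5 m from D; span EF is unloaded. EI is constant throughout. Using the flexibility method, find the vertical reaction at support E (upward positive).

R_E = 126 kN

Take M_E as the redundant. Released structure: two simple spans DE and EF with a hinge at E.
Discontinuity in slope at E on the released structure — sum the simple-span end rotations:
  span DE: point load 140 at a = 5: Pab(L + a)/(6LEI) = 213.9/EI
  relative rotation θ_0 = (213.9 + 0)/EI = 213.9/EI
A unit hogging moment at E produces rotation L₁/(3EI) + L₂/(3EI) = 5.833/EI.
Compatibility: M_E·(L₁+L₂)/(3EI) = θ_0, giving M_E = 36.67 kN·m (hogging).
Span DE, ΣM about D with M_E applied at E: R_E^{DE}·6 = 700 + 36.67, so R_E^{DE} = 122.8 kN and R_D = 140 − 122.8 = 17.22 kN.
Span EF, ΣM about F: R_E^{EF}·11.5 = 0 + 36.67, so R_E^{EF} = 3.188 kN and R_F = 0 − 3.188 = -3.188 kN.
R_E = 122.8 + 3.188 = 126 kN.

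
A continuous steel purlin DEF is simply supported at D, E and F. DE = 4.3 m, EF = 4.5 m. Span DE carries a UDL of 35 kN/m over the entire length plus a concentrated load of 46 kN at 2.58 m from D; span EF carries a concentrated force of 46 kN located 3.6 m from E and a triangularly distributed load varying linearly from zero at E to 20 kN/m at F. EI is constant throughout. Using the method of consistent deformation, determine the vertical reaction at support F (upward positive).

R_F = 48.95 kN

Insert a hinge at E; M_E is the redundant, and each span becomes simply supported.
End slopes at the hinge E, treating each span as simply supported:
  span DE: UDL 35: wL³/(24EI) = 115.9/EI
  span DE: point load 46 at a = 2.58: Pab(L + a)/(6LEI) = 54.43/EI
  span EF: point load 46 at a = 3.6: Pab(L + b)/(6LEI) = 29.81/EI
  span EF: triangular load, peak 20: 7w₀L³/(360EI) = 35.44/EI
  relative rotation θ_0 = (170.4 + 65.25)/EI = 235.6/EI
A unit hogging moment at E produces rotation L₁/(3EI) + L₂/(3EI) = 2.933/EI.
Compatibility: M_E·(L₁+L₂)/(3EI) = θ_0, giving M_E = 80.33 kN·m (hogging).
Span EF, ΣM about F: R_E^{EF}·4.5 = 108.9 + 80.33, so R_E^{EF} = 42.05 kN and R_F = 91 − 42.05 = 48.95 kN.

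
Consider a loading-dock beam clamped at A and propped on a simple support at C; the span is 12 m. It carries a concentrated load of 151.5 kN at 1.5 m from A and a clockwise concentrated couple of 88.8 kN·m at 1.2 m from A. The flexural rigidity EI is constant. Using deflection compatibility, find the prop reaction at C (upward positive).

R_C = 5.512 kN

Release the roller at C. Primary structure: cantilever fixed at A.
Downward deflection at the released point C due to the loads:
  point load 151.5 at a = 1.5: Pa²(3L − a)/(6EI) = 1960/EI
  clockwise couple 88.8 at a = 1.2: M₀a(2L − a)/(2EI) = 1215/EI
  δ_0 = 3175/EI
Tip deflection under a unit load at C: L³/(3EI) = 576/EI.
The prop prevents deflection at C: R_C = δ_0/δ_{CC} = 3175/576 = 5.512 kN.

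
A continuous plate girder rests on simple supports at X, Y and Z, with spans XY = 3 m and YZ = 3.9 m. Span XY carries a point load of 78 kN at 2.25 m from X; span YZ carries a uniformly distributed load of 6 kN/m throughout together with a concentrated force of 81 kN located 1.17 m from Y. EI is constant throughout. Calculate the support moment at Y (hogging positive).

M_Y = 55.01 kN·m

Take M_Y as the redundant. Released structure: two simple spans XY and YZ with a hinge at Y.
End slopes at the hinge Y, treating each span as simply supported:
  span XY: point load 78 at a = 2.25: Pab(L + a)/(6LEI) = 38.39/EI
  span YZ: UDL 6: wL³/(24EI) = 14.83/EI
  span YZ: point load 81 at a = 1.17: Pab(L + b)/(6LEI) = 73.3/EI
  relative rotation θ_0 = (38.39 + 88.13)/EI = 126.5/EI
A unit hogging moment at Y produces rotation L₁/(3EI) + L₂/(3EI) = 2.3/EI.
Compatibility: M_Y·(L₁+L₂)/(3EI) = θ_0, giving M_Y = 55.01 kN·m (hogging).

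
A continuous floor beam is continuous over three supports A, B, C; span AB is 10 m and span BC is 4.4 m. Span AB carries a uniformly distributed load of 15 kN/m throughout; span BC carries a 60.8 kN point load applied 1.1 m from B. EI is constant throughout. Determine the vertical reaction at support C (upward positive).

R_C = -17.44 kN

Insert a hinge at B; M_B is the redundant, and each span becomes simply supported.
End slopes at the hinge B, treating each span as simply supported:
  span AB: UDL 15: wL³/(24EI) = 625/EI
  span BC: point load 60.8 at a = 1.1: Pab(L + b)/(6LEI) = 64.37/EI
  relative rotation θ_0 = (625 + 64.37)/EI = 689.4/EI
A unit hogging moment at B produces rotation L₁/(3EI) + L₂/(3EI) = 4.8/EI.
Slope continuity at B: θ_0 = M_B·4.8/EI, so M_B = 689.4/4.8 = 143.6 kN·m (hogging).
Span BC, ΣM about C: R_B^{BC}·4.4 = 200.6 + 143.6, so R_B^{BC} = 78.24 kN and R_C = 60.8 − 78.24 = -17.44 kN.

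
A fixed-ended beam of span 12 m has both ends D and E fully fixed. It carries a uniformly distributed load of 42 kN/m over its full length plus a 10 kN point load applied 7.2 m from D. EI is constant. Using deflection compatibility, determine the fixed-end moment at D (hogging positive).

M_D = 515.5 kN·m

Release both end moments; the primary structure is a simply-supported span DE with redundants M_D and M_E.
On the primary (simply-supported) span, the end slopes from the loading are:
  at D: UDL 42: wL³/(24EI) = 3024/EI
  at E: UDL 42: wL³/(24EI) = 3024/EI
  at D: point load 10 at a = 7.2: Pab(L + b)/(6LEI) = 80.64/EI
  at E: point load 10 at a = 7.2: Pab(L + a)/(6LEI) = 92.16/EI
  θ_D0 = 3105/EI,  θ_E0 = 3116/EI
Flexibility coefficients: a unit moment at one end gives L/(3EI) there and L/(6EI) at the far end, so f₁₁ = f₂₂ = 4/EI and f₁₂ = f₂₁ = 2/EI.
Compatibility — zero rotation at each built-in end:
  4 M_D + 2 M_E = 3105
  2 M_D + 4 M_E = 3116
Solving the pair gives M_D = 515.5 kN·m and M_E = 521.3 kN·m (hogging).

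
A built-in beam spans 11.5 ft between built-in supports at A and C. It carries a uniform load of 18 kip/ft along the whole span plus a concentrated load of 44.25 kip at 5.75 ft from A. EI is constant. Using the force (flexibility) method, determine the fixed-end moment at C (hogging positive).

M_C = 262 kip·ft

Take the two fixed-end moments M_A, M_C as redundants; the released structure is the simple span AC.
Simple-span end rotations at A and C under the given loads:
  at A: UDL 18: wL³/(24EI) = 1141/EI
  at C: UDL 18: wL³/(24EI) = 1141/EI
  at A: point load 44.25 at a = 5.75: Pab(L + b)/(6LEI) = 365.8/EI
  at C: point load 44.25 at a = 5.75: Pab(L + a)/(6LEI) = 365.8/EI
  θ_A0 = 1506/EI,  θ_C0 = 1506/EI
Flexibility coefficients: a unit moment at one end gives L/(3EI) there and L/(6EI) at the far end, so f₁₁ = f₂₂ = 3.833/EI and f₁₂ = f₂₁ = 1.917/EI.
Compatibility — zero rotation at each built-in end:
  3.833 M_A + 1.917 M_C = 1506
  1.917 M_A + 3.833 M_C = 1506
Solving the pair gives M_A = 262 kip·ft and M_C = 262 kip·ft (hogging).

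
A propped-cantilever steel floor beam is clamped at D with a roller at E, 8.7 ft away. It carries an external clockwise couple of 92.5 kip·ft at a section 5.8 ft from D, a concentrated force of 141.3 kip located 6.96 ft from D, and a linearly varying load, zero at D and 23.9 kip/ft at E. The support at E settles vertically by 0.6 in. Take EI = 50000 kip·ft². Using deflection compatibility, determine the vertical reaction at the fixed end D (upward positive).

R_D = 85.82 kip

Choose R_E as the redundant. The primary structure is the cantilever fixed at D.
Primary-structure tip deflection at E by superposition:
  clockwise couple 92.5 at a = 5.8: M₀a(2L − a)/(2EI) = 3112/EI
  point load 141.3 at a = 6.96: Pa²(3L − a)/(6EI) = 21835/EI
  triangular load, peak 23.9 at the free end: 11w₀L⁴/(120EI) = 12551/EI
  δ_0 = 37498/EI
Tip deflection under a unit load at E: L³/(3EI) = 219.5/EI.
With EI = 50000 kip·ft²: δ_0 = 0.74996 ft and δ_{EE} = 0.00439 ft/kip.
Compatibility — the beam at E must follow the support down by 0.05 ft: δ_0 − R_E·δ_{EE} = 0.05, so R_E = (0.74996 − 0.05)/0.00439 = 159.4 kip.
Vertical equilibrium: R_D = ΣP − R_E = 245.3 − 159.4 = 85.82 kip.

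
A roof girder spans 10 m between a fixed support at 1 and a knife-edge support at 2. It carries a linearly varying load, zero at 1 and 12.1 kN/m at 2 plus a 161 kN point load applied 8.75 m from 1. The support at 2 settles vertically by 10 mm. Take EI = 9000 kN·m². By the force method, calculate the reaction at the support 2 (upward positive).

R_2 = 164 kN

Release the roller at 2. Primary structure: cantilever fixed at 1.
Deflection at 2 on the released cantilever, summing each load's contribution:
  triangular load, peak 12.1 at the free end: 11w₀L⁴/(120EI) = 11092/EI
  point load 161 at a = 8.75: Pa²(3L − a)/(6EI) = 43657/EI
  δ_0 = 54748/EI
Tip deflection under a unit load at 2: L³/(3EI) = 333.3/EI.
With EI = 9000 kN·m²: δ_0 = 6.0831 m and δ_{22} = 0.037037 m/kN.
Compatibility — the beam at 2 must follow the support down by 0.01 m: δ_0 − R_2·δ_{22} = 0.01, so R_2 = (6.0831 − 0.01)/0.037037 = 164 kN.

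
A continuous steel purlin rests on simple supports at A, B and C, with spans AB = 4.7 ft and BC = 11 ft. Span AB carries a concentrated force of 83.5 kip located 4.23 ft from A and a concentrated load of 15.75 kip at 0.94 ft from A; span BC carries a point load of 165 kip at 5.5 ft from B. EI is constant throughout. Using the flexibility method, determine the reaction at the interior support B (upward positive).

R_B = 236.9 kip

Release continuity at B by inserting a hinge; the redundant is the internal moment M_B. The primary structure is two simply-supported spans AB and BC.
End slopes at the hinge B, treating each span as simply supported:
  span AB: point load 83.5 at a = 4.23: Pab(L + a)/(6LEI) = 52.57/EI
  span AB: point load 15.75 at a = 0.94: Pab(L + a)/(6LEI) = 11.13/EI
  span BC: point load 165 at a = 5.5: Pab(L + b)/(6LEI) = 1248/EI
  relative rotation θ_0 = (63.7 + 1248)/EI = 1312/EI
A unit hogging moment at B produces rotation L₁/(3EI) + L₂/(3EI) = 5.233/EI.
Compatibility: M_B·(L₁+L₂)/(3EI) = θ_0, giving M_B = 250.6 kip·ft (hogging).
Span AB, ΣM about A with M_B applied at B: R_B^{AB}·4.7 = 368 + 250.6, so R_B^{AB} = 131.6 kip and R_A = 99.25 − 131.6 = -32.37 kip.
Span BC, ΣM about C: R_B^{BC}·11 = 907.5 + 250.6, so R_B^{BC} = 105.3 kip and R_C = 165 − 105.3 = 59.72 kip.
R_B = 131.6 + 105.3 = 236.9 kip.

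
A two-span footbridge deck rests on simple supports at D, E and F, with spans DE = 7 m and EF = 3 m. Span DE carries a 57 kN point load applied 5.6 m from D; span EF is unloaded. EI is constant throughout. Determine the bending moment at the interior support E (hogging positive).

Insert a hinge at E; M_E is the redundant, and each span becomes simply supported.
End slopes at the hinge E, treating each span as simply supported:
  span DE: point load 57 at a = 5.6: Pab(L + a)/(6LEI) = 134.1/EI
  relative rotation θ_0 = (134.1 + 0)/EI = 134.1/EI
A unit hogging moment at E produces rotation L₁/(3EI) + L₂/(3EI) = 3.333/EI.
Slope continuity at E: θ_0 = M_E·3.333/EI, so M_E = 134.1/3.333 = 40.22 kN·m (hogging).

M_E = 40.22 kN·m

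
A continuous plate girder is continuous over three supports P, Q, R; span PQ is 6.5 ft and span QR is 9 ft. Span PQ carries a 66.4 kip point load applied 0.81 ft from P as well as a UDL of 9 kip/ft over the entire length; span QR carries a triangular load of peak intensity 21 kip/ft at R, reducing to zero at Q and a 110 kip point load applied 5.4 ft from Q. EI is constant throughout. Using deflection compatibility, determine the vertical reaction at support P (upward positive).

R_P = 58.88 kip

Insert a hinge at Q; M_Q is the redundant, and each span becomes simply supported.
Rotations at Q on the released spans (each span's end-slope, ×1/EI):
  span PQ: point load 66.4 at a = 0.81: Pab(L + a)/(6LEI) = 57.36/EI
  span PQ: UDL 9: wL³/(24EI) = 103/EI
  span QR: triangular load, peak 21: 7w₀L³/(360EI) = 297.7/EI
  span QR: point load 110 at a = 5.4: Pab(L + b)/(6LEI) = 499/EI
  relative rotation θ_0 = (160.3 + 796.6)/EI = 957/EI
A unit hogging moment at Q produces rotation L₁/(3EI) + L₂/(3EI) = 5.167/EI.
Compatibility: M_Q·(L₁+L₂)/(3EI) = θ_0, giving M_Q = 185.2 kip·ft (hogging).
Span PQ, ΣM about P with M_Q applied at Q: R_Q^{PQ}·6.5 = 243.9 + 185.2, so R_Q^{PQ} = 66.02 kip and R_P = 124.9 − 66.02 = 58.88 kip.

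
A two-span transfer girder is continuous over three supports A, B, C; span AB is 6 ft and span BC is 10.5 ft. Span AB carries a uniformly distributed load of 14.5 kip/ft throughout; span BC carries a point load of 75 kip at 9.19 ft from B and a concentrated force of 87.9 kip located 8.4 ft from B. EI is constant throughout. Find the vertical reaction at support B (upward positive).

R_B = 99.48 kip

Release continuity at B by inserting a hinge; the redundant is the internal moment M_B. The primary structure is two simply-supported spans AB and BC.
Discontinuity in slope at B on the released structure — sum the simple-span end rotations:
  span AB: UDL 14.5: wL³/(24EI) = 130.5/EI
  span BC: point load 75 at a = 9.19: Pab(L + b)/(6LEI) = 169.3/EI
  span BC: point load 87.9 at a = 8.4: Pab(L + b)/(6LEI) = 310.1/EI
  relative rotation θ_0 = (130.5 + 479.4)/EI = 609.9/EI
A unit hogging moment at B produces rotation L₁/(3EI) + L₂/(3EI) = 5.5/EI.
Compatibility: M_B·(L₁+L₂)/(3EI) = θ_0, giving M_B = 110.9 kip·ft (hogging).
Span AB, ΣM about A with M_B applied at B: R_B^{AB}·6 = 261 + 110.9, so R_B^{AB} = 61.98 kip and R_A = 87 − 61.98 = 25.02 kip.
Span BC, ΣM about C: R_B^{BC}·10.5 = 282.8 + 110.9, so R_B^{BC} = 37.5 kip and R_C = 162.9 − 37.5 = 125.4 kip.
R_B = 61.98 + 37.5 = 99.48 kip.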